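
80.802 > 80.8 True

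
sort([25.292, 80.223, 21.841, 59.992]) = [21.841, 25.292, 59.992, 80.223]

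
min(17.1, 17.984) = 17.1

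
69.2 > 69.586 False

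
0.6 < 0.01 False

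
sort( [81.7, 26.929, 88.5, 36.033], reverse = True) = [88.5, 81.7, 36.033, 26.929]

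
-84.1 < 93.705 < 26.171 False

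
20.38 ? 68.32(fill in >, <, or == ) <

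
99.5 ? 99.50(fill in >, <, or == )==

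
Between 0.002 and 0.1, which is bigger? 0.1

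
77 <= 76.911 False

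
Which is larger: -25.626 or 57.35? 57.35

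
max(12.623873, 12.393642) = 12.623873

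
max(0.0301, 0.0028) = 0.0301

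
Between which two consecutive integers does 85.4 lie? 85 and 86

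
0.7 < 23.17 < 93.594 True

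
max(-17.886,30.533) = 30.533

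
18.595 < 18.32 False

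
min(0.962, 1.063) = 0.962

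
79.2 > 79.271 False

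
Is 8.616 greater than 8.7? No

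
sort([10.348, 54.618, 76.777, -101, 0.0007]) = [-101, 0.0007, 10.348, 54.618, 76.777]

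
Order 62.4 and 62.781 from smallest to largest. 62.4,62.781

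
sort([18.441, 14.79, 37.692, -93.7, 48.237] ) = [-93.7, 14.79, 18.441, 37.692, 48.237]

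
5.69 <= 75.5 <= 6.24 False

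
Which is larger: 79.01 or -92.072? 79.01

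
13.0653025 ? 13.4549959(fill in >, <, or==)<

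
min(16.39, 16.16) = 16.16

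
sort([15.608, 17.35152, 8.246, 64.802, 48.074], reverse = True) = [64.802, 48.074, 17.35152, 15.608, 8.246]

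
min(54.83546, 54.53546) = 54.53546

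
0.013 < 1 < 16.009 True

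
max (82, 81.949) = 82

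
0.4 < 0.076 False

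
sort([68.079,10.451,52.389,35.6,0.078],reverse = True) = [68.079,52.389,35.6,10.451,0.078]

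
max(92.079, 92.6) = 92.6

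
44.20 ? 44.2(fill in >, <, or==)==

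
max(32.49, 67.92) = 67.92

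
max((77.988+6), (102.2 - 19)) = 83.988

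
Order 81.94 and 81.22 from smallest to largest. 81.22, 81.94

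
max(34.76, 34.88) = 34.88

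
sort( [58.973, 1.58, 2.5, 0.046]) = [0.046, 1.58, 2.5, 58.973]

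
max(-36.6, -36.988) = -36.6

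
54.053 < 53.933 False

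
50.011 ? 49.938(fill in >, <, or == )>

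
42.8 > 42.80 False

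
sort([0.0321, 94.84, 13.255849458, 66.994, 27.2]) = [0.0321, 13.255849458, 27.2, 66.994, 94.84]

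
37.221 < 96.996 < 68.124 False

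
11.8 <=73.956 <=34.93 False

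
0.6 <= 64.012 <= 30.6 False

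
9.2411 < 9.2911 True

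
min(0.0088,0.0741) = 0.0088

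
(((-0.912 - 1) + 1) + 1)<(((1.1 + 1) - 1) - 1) True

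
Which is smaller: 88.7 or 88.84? 88.7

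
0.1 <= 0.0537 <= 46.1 False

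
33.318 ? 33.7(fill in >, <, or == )<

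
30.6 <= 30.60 True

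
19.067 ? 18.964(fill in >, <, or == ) >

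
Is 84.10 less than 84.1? No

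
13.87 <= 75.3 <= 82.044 True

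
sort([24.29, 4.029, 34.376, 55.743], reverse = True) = [55.743, 34.376, 24.29, 4.029]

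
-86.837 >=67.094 False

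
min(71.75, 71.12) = 71.12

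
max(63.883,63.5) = 63.883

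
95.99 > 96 False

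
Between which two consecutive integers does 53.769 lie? 53 and 54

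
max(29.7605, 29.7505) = 29.7605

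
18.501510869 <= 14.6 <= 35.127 False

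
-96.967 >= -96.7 False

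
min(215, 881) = 215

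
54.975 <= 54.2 False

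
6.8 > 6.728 True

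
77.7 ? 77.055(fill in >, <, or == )>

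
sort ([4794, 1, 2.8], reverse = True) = [4794, 2.8, 1]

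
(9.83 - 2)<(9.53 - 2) False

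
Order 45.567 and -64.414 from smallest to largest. -64.414, 45.567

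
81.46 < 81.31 False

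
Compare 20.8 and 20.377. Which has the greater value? 20.8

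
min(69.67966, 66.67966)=66.67966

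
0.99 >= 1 False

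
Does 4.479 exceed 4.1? Yes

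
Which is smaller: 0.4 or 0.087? 0.087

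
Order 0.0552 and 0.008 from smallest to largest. 0.008, 0.0552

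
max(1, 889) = 889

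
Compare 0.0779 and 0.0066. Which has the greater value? 0.0779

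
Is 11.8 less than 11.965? Yes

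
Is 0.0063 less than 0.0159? Yes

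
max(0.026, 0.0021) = 0.026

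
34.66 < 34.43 False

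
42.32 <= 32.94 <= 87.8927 False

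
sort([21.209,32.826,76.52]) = [21.209,32.826,76.52]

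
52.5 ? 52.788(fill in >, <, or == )<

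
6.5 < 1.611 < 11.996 False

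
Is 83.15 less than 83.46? Yes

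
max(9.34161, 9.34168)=9.34168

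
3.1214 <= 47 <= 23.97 False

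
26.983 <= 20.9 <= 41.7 False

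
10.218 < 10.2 False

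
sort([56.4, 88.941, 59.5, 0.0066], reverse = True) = [88.941, 59.5, 56.4, 0.0066]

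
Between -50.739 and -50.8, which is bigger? -50.739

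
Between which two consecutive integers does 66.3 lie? 66 and 67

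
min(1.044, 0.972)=0.972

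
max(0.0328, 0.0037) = 0.0328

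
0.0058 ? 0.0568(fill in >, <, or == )<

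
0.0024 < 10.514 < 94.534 True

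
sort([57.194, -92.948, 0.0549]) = [-92.948, 0.0549, 57.194]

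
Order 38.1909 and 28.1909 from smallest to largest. 28.1909,38.1909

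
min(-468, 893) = -468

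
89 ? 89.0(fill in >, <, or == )==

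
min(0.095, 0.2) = 0.095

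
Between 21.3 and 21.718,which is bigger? 21.718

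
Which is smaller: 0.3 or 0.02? 0.02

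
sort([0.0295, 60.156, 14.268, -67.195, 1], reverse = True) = [60.156, 14.268, 1, 0.0295, -67.195]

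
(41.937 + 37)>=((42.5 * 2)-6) False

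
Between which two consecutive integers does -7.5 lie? -8 and -7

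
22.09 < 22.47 True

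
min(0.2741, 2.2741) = 0.2741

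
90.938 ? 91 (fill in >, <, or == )<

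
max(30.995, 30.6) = 30.995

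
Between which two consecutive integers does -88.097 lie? -89 and -88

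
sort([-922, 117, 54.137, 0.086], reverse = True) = [117, 54.137, 0.086, -922]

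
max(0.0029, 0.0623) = 0.0623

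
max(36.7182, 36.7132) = 36.7182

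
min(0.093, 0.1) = 0.093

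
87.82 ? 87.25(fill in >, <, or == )>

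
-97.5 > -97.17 False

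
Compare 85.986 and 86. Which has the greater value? 86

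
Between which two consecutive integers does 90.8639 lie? 90 and 91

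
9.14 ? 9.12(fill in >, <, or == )>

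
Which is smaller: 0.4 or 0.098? 0.098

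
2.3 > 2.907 False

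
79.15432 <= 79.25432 True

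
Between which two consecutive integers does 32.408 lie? 32 and 33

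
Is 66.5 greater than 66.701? No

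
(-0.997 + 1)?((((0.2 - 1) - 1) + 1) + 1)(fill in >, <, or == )<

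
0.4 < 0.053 False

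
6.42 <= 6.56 True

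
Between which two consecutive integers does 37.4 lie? 37 and 38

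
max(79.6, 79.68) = 79.68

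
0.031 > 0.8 False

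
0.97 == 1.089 False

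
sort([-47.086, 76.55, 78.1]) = [-47.086, 76.55, 78.1]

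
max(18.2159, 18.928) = 18.928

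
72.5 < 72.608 True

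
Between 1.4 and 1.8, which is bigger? 1.8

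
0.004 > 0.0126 False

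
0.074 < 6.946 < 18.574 True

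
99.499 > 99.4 True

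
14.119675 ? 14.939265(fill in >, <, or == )<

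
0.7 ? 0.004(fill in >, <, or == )>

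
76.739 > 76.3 True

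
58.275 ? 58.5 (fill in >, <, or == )<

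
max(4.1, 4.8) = 4.8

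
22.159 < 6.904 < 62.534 False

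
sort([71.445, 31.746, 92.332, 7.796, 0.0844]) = [0.0844, 7.796, 31.746, 71.445, 92.332]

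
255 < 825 True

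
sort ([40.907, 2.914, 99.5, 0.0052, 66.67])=[0.0052, 2.914, 40.907, 66.67, 99.5]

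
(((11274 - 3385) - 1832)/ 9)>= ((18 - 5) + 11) True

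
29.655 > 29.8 False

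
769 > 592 True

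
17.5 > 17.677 False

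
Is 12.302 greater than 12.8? No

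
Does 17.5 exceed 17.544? No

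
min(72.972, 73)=72.972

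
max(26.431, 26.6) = 26.6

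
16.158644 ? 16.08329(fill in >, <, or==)>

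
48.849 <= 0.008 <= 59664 False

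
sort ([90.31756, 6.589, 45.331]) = [6.589, 45.331, 90.31756]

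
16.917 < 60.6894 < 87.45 True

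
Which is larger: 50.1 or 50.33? 50.33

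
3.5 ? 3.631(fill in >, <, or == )<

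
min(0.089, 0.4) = 0.089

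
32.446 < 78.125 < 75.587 False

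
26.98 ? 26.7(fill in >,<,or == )>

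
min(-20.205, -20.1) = -20.205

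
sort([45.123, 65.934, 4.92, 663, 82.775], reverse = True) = [663, 82.775, 65.934, 45.123, 4.92]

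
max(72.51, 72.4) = 72.51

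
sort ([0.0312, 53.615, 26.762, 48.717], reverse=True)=[53.615, 48.717, 26.762, 0.0312]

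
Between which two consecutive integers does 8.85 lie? 8 and 9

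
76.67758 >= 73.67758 True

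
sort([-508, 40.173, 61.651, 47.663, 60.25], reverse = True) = [61.651, 60.25, 47.663, 40.173, -508]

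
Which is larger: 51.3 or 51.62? 51.62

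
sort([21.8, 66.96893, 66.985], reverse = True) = [66.985, 66.96893, 21.8]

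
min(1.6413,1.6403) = 1.6403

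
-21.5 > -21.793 True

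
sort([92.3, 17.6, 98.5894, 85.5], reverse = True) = [98.5894, 92.3, 85.5, 17.6]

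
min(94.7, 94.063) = 94.063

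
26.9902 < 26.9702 False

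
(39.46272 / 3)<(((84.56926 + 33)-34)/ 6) True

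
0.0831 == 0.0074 False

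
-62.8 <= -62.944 False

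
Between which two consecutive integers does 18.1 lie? 18 and 19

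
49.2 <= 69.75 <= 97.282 True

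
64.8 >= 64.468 True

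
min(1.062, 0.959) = 0.959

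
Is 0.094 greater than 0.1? No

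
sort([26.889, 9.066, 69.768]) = [9.066, 26.889, 69.768]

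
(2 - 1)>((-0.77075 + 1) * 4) True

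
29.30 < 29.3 False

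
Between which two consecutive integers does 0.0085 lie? 0 and 1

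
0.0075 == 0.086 False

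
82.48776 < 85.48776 True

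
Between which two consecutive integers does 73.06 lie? 73 and 74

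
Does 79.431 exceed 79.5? No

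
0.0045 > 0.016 False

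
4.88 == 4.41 False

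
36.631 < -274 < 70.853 False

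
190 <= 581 True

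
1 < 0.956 False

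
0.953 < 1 True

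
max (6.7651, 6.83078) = 6.83078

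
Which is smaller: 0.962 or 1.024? 0.962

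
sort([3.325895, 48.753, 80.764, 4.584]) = [3.325895, 4.584, 48.753, 80.764]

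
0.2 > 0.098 True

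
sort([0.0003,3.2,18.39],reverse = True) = [18.39,3.2,0.0003]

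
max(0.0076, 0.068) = 0.068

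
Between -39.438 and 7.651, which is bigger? 7.651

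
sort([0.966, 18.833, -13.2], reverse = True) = [18.833, 0.966, -13.2]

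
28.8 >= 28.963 False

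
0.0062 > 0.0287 False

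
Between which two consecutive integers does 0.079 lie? 0 and 1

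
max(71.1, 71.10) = 71.10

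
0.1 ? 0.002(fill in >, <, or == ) >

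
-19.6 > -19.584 False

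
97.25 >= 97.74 False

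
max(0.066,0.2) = 0.2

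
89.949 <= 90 True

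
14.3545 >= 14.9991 False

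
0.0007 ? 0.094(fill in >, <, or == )<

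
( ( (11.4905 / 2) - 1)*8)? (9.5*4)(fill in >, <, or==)<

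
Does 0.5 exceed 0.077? Yes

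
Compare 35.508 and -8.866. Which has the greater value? 35.508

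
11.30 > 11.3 False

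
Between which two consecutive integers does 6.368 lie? 6 and 7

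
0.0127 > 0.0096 True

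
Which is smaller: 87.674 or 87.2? 87.2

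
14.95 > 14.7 True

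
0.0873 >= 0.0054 True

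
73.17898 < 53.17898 False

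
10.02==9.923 False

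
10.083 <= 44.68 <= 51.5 True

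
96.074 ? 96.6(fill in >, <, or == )<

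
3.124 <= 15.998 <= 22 True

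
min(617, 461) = 461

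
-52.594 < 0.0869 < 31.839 True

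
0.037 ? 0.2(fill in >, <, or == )<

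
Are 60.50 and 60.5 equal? Yes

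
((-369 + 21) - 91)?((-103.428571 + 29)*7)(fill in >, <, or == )>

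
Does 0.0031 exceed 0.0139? No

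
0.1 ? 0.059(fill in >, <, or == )>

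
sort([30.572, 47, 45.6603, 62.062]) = [30.572, 45.6603, 47, 62.062]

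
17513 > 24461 False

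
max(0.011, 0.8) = 0.8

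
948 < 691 False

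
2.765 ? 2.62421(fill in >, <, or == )>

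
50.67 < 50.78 True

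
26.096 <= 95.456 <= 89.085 False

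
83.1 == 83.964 False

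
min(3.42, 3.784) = 3.42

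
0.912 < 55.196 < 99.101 True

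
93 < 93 False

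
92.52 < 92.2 False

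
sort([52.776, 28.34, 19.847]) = [19.847, 28.34, 52.776]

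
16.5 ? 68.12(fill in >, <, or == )<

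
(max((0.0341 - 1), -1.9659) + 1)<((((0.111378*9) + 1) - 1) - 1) False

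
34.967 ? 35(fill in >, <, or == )<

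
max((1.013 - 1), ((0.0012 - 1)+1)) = 0.013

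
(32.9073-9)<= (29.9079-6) True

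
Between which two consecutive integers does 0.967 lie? 0 and 1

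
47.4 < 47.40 False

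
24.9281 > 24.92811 False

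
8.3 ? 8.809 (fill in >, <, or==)<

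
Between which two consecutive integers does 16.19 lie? 16 and 17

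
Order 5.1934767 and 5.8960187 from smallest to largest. 5.1934767,5.8960187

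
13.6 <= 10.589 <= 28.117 False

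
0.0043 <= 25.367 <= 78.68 True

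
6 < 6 False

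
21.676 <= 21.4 False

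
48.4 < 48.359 False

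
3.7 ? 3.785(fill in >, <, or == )<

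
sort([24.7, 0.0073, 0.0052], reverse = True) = [24.7, 0.0073, 0.0052]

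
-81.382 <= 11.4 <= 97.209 True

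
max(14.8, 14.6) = 14.8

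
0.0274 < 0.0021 False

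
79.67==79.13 False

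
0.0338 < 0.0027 False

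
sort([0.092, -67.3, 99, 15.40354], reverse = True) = [99, 15.40354, 0.092, -67.3]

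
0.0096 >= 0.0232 False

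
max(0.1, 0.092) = 0.1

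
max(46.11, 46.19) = 46.19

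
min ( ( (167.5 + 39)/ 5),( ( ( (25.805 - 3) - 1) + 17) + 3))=41.3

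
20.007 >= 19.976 True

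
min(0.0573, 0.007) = 0.007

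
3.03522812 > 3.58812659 False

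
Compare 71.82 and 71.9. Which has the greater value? 71.9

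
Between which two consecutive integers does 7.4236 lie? 7 and 8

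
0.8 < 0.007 False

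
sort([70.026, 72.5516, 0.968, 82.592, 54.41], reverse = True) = [82.592, 72.5516, 70.026, 54.41, 0.968]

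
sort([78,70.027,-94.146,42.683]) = [-94.146,42.683,70.027,78]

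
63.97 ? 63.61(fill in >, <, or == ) >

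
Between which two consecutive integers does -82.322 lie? -83 and -82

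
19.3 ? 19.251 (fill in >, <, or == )>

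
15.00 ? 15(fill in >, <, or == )==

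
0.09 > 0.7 False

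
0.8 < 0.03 False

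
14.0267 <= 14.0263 False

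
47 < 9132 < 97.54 False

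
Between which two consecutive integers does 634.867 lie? 634 and 635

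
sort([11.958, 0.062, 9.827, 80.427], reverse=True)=[80.427, 11.958, 9.827, 0.062]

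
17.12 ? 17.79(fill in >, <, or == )<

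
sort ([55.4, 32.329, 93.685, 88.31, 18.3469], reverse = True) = [93.685, 88.31, 55.4, 32.329, 18.3469]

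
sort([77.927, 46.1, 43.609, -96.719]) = [-96.719, 43.609, 46.1, 77.927]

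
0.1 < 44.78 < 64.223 True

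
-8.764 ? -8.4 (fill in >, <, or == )<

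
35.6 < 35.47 False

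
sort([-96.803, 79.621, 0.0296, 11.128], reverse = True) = [79.621, 11.128, 0.0296, -96.803]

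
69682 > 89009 False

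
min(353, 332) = 332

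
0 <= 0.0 True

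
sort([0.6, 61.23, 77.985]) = [0.6, 61.23, 77.985]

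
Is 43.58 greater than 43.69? No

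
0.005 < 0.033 True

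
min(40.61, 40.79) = 40.61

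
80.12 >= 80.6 False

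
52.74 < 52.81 True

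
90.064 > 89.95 True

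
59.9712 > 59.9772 False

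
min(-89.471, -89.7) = -89.7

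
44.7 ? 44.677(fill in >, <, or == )>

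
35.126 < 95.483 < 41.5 False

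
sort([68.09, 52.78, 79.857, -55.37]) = [-55.37, 52.78, 68.09, 79.857]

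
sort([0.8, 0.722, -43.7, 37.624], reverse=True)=[37.624, 0.8, 0.722, -43.7]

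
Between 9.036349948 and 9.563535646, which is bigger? 9.563535646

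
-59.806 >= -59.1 False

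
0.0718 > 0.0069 True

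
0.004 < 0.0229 True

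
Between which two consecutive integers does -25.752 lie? -26 and -25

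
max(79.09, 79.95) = 79.95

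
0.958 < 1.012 True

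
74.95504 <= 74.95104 False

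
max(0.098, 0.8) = 0.8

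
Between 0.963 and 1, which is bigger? 1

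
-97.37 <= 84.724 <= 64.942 False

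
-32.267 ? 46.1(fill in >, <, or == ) <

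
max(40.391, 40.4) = 40.4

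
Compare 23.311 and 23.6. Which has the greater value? 23.6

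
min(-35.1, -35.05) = -35.1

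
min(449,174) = 174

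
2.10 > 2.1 False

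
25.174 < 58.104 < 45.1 False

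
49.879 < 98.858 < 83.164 False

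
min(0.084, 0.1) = 0.084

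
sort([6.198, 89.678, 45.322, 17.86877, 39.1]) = [6.198, 17.86877, 39.1, 45.322, 89.678]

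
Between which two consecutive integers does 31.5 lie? 31 and 32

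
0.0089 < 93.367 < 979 True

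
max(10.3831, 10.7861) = 10.7861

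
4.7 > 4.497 True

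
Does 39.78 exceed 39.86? No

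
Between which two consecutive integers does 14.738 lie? 14 and 15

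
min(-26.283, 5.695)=-26.283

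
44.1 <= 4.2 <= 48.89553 False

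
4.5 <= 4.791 True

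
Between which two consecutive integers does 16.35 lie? 16 and 17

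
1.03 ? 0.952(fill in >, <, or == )>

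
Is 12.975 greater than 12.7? Yes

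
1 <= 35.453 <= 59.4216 True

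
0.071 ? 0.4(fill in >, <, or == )<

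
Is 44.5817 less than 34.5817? No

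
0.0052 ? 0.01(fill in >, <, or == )<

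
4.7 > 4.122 True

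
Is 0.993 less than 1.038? Yes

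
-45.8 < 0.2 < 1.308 True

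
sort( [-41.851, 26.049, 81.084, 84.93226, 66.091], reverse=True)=[84.93226, 81.084, 66.091, 26.049, -41.851]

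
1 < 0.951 False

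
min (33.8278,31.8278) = 31.8278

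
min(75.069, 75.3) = 75.069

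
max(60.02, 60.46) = 60.46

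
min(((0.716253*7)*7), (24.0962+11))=35.0962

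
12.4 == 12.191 False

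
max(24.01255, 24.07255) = 24.07255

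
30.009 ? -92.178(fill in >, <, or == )>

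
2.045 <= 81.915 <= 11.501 False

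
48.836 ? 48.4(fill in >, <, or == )>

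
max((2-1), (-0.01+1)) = 1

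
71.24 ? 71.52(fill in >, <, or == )<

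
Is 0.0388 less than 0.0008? No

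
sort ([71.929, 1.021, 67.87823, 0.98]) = [0.98, 1.021, 67.87823, 71.929]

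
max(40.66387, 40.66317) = 40.66387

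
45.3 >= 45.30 True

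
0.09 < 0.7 True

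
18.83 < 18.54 False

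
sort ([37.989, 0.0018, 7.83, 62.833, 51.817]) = [0.0018, 7.83, 37.989, 51.817, 62.833]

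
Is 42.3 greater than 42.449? No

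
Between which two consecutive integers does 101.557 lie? 101 and 102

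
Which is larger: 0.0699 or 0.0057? 0.0699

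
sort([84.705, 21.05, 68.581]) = [21.05, 68.581, 84.705]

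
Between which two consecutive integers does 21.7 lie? 21 and 22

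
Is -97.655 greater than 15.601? No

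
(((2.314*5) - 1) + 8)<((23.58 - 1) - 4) True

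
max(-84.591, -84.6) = -84.591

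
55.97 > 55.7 True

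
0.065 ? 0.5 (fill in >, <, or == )<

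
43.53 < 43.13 False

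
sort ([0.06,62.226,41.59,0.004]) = [0.004,0.06,41.59,62.226]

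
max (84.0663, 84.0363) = 84.0663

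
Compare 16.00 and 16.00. They are equal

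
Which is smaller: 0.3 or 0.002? 0.002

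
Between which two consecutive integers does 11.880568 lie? 11 and 12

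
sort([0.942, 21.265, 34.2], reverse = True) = [34.2, 21.265, 0.942]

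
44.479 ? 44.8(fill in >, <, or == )<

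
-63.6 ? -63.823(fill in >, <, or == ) >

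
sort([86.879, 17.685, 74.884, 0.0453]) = [0.0453, 17.685, 74.884, 86.879]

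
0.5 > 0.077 True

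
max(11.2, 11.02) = 11.2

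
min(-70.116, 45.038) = -70.116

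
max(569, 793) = 793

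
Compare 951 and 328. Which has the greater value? 951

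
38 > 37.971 True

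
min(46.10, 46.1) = 46.10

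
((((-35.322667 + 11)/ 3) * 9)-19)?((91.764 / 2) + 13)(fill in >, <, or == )<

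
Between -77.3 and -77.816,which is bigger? -77.3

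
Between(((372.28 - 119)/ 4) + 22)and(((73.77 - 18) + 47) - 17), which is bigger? (((73.77 - 18) + 47) - 17)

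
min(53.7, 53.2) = 53.2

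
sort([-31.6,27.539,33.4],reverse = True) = [33.4,27.539,-31.6]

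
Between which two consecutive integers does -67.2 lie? -68 and -67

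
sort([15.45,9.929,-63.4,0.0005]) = [-63.4,0.0005,9.929,15.45]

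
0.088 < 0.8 True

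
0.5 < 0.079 False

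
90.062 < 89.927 False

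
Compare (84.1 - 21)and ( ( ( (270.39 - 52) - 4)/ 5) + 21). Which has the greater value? ( ( ( (270.39 - 52) - 4)/ 5) + 21)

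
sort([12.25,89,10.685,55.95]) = [10.685,12.25,55.95,89]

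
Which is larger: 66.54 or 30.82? 66.54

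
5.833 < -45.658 False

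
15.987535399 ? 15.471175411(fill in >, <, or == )>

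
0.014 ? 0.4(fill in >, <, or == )<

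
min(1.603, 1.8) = 1.603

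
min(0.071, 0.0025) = 0.0025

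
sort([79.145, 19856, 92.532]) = [79.145, 92.532, 19856]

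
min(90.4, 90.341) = 90.341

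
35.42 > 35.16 True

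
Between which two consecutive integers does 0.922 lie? 0 and 1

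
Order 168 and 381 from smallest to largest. 168, 381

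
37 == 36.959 False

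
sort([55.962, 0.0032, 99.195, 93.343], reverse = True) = [99.195, 93.343, 55.962, 0.0032]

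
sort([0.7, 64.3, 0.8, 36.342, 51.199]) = [0.7, 0.8, 36.342, 51.199, 64.3]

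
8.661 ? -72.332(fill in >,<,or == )>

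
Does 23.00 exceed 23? No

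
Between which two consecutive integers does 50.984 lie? 50 and 51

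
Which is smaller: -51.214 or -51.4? -51.4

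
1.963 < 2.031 True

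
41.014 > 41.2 False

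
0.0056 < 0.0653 True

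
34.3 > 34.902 False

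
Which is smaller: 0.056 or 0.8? 0.056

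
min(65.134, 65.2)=65.134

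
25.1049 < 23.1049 False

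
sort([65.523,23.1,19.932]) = [19.932,23.1,65.523]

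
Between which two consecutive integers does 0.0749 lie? 0 and 1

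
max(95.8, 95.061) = 95.8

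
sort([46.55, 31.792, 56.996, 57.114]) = [31.792, 46.55, 56.996, 57.114]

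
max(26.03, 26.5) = 26.5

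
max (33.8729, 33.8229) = 33.8729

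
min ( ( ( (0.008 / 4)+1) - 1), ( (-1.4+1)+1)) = 0.002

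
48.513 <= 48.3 False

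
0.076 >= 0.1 False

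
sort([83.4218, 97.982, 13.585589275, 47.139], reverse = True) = [97.982, 83.4218, 47.139, 13.585589275]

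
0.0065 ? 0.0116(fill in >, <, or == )<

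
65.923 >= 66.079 False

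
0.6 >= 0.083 True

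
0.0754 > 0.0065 True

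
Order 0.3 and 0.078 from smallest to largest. 0.078, 0.3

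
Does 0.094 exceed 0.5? No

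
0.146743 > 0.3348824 False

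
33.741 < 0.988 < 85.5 False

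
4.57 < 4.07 False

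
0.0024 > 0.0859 False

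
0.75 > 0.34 True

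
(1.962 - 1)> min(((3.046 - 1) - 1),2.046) False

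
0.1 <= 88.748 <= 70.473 False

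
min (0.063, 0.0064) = 0.0064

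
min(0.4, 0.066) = 0.066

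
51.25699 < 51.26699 True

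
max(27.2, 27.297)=27.297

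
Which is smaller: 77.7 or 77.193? 77.193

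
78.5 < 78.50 False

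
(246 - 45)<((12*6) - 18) False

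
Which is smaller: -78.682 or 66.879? -78.682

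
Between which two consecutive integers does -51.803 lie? -52 and -51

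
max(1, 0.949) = 1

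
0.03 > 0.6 False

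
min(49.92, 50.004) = 49.92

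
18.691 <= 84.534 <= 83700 True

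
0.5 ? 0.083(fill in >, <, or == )>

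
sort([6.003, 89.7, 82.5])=[6.003, 82.5, 89.7]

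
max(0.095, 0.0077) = 0.095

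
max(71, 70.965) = 71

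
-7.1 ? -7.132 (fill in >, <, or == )>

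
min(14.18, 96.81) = 14.18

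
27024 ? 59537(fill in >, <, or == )<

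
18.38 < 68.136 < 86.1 True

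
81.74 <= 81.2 False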